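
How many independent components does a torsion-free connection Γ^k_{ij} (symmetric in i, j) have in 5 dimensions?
Γ^k_{ij} has n choices for the upper index and n(n+1)/2 independent symmetric lower index pairs.
Total = 5 × 5×6/2 = 5 × 15 = 75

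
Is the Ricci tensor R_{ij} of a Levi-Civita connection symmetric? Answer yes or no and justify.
R_{ij} = R^k_{ikj}; the pair symmetry R_{kilj} = R_{ljki} gives R_{ij} = R_{ji}.
Yes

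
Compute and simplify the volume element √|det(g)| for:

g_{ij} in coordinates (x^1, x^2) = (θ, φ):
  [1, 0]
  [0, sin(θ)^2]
det(g) = sin(θ)^2
√|det(g)| = sin(θ) (taking 0 < θ < π so that |sin(θ)| = sin(θ))
Volume element: dV = sin(θ) dθ dφ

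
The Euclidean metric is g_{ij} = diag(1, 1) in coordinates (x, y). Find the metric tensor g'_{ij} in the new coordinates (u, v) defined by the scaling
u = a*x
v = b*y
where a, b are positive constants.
Invert the transformation: x = u/a, y = v/b
g'_{ij} = (∂x^k/∂x'^i)(∂x^l/∂x'^j) g_{kl}; with g_{kl} = δ_{kl} this is Σ_k (∂x^k/∂x'^i)(∂x^k/∂x'^j).
Jacobian: ∂x/∂u = 1/a, ∂x/∂v = 0, ∂y/∂u = 0, ∂y/∂v = 1/b
g'_{uu} = (1/a)(1/a) + (0)(0) = 1/a^2
g'_{uv} = (1/a)(0) + (0)(1/b) = 0
g'_{vv} = (0)(0) + (1/b)(1/b) = 1/b^2
g'_{ij} = diag(1/a^2, 1/b^2)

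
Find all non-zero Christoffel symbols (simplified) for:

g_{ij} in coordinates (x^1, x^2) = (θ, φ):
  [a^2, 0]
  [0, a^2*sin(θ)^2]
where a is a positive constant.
Using Γ^k_{ij} = (1/2) g^{km} (∂_i g_{mj} + ∂_j g_{mi} - ∂_m g_{ij}); the metric is diagonal, so only the m = k term contributes.
Non-zero symbols (using the symmetry Γ^k_{ij} = Γ^k_{ji}):
Γ^θ_{φ φ} = (1/2) g^{θθ} (∂_φ g_{θφ} + ∂_φ g_{θφ} - ∂_θ g_{φφ}) = (1/2)(1/a^2)((0) + (0) - (a^2*sin(2*θ))) = -sin(2*θ)/2
Γ^φ_{θ φ} = (1/2) g^{φφ} (∂_θ g_{φφ} + ∂_φ g_{φθ} - ∂_φ g_{θφ}) = (1/2)(1/(a^2*sin(θ)^2))((a^2*sin(2*θ)) + (0) - (0)) = 1/tan(θ)
All other Christoffel symbols are zero.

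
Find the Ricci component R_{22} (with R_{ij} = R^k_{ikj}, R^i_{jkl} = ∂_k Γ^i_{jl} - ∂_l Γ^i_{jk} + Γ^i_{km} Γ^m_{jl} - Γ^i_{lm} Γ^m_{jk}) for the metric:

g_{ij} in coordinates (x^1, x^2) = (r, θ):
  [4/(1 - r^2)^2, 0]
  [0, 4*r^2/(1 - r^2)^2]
Non-zero Christoffel symbols (Γ^k_{ij} = Γ^k_{ji}):
Γ^r_{r r} = 2*r/(1 - r^2)
Γ^r_{θ θ} = (r^3 + r)/(r^2 - 1)
Γ^θ_{r θ} = (-r^2 - 1)/(r^3 - r)
R^r_{θ r θ} = ∂_r Γ^r_{θ θ} - ∂_θ Γ^r_{θ r} + Γ^r_{r m} Γ^m_{θ θ} - Γ^r_{θ m} Γ^m_{θ r}
  = ((r^4 - 4*r^2 - 1)/(r^2 - 1)^2) - (0) + (-2*r^2*(r^2 + 1)/(r^2 - 1)^2) - (-(r^2 + 1)^2/(r^2 - 1)^2) = -4*r^2/(r^2 - 1)^2
R^θ_{θ θ θ} = 0 (a repeated index in an antisymmetric pair)
R_{θθ} = R^r_{θ r θ} + R^θ_{θ θ θ} = (-4*r^2/(r^2 - 1)^2) + (0) = -4*r^2/(r^2 - 1)^2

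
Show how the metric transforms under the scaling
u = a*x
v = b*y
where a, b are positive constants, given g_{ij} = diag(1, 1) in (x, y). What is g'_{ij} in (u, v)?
Invert the transformation: x = u/a, y = v/b
g'_{ij} = (∂x^k/∂x'^i)(∂x^l/∂x'^j) g_{kl}; with g_{kl} = δ_{kl} this is Σ_k (∂x^k/∂x'^i)(∂x^k/∂x'^j).
Jacobian: ∂x/∂u = 1/a, ∂x/∂v = 0, ∂y/∂u = 0, ∂y/∂v = 1/b
g'_{uu} = (1/a)(1/a) + (0)(0) = 1/a^2
g'_{uv} = (1/a)(0) + (0)(1/b) = 0
g'_{vv} = (0)(0) + (1/b)(1/b) = 1/b^2
g'_{ij} = diag(1/a^2, 1/b^2)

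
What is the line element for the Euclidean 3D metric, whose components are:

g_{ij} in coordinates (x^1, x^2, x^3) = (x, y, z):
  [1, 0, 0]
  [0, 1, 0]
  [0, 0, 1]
ds^2 = g_{ij} dx^i dx^j; only the non-zero components contribute.
ds^2 = dx^2 + dy^2 + dz^2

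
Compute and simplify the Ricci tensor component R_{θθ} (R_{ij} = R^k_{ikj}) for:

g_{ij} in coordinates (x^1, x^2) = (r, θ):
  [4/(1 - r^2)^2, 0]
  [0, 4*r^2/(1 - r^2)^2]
Non-zero Christoffel symbols (Γ^k_{ij} = Γ^k_{ji}):
Γ^r_{r r} = 2*r/(1 - r^2)
Γ^r_{θ θ} = (r^3 + r)/(r^2 - 1)
Γ^θ_{r θ} = (-r^2 - 1)/(r^3 - r)
R^r_{θ r θ} = ∂_r Γ^r_{θ θ} - ∂_θ Γ^r_{θ r} + Γ^r_{r m} Γ^m_{θ θ} - Γ^r_{θ m} Γ^m_{θ r}
  = ((r^4 - 4*r^2 - 1)/(r^2 - 1)^2) - (0) + (-2*r^2*(r^2 + 1)/(r^2 - 1)^2) - (-(r^2 + 1)^2/(r^2 - 1)^2) = -4*r^2/(r^2 - 1)^2
R^θ_{θ θ θ} = 0 (a repeated index in an antisymmetric pair)
R_{θθ} = R^r_{θ r θ} + R^θ_{θ θ θ} = (-4*r^2/(r^2 - 1)^2) + (0) = -4*r^2/(r^2 - 1)^2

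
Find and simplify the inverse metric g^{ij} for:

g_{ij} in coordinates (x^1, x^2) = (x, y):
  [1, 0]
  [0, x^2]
The metric is diagonal, so g^{ij} is diagonal with entries 1/g_{ii}: diag(1, 1/(x^2)).
g^{ij}:
  [1, 0]
  [0, 1/x^2]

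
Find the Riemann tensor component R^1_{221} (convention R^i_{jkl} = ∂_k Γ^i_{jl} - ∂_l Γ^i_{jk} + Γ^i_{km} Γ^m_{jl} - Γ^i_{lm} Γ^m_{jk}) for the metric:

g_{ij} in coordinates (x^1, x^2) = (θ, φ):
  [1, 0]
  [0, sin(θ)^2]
Non-zero Christoffel symbols (Γ^k_{ij} = Γ^k_{ji}):
Γ^θ_{φ φ} = -sin(2*θ)/2
Γ^φ_{θ φ} = 1/tan(θ)
R^θ_{φ φ θ} = ∂_φ Γ^θ_{φ θ} - ∂_θ Γ^θ_{φ φ} + Γ^θ_{φ m} Γ^m_{φ θ} - Γ^θ_{θ m} Γ^m_{φ φ}
  = (0) - (-cos(2*θ)) + (-cos(θ)^2) - (0) = -sin(θ)^2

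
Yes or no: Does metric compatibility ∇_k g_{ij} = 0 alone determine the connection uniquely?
One also needs vanishing torsion; metric compatibility plus torsion-freeness singles out the Levi-Civita connection.
No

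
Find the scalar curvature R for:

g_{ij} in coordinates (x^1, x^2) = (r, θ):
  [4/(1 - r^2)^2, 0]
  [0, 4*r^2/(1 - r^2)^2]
Non-zero Christoffel symbols (Γ^k_{ij} = Γ^k_{ji}):
Γ^r_{r r} = 2*r/(1 - r^2)
Γ^r_{θ θ} = (r^3 + r)/(r^2 - 1)
Γ^θ_{r θ} = (-r^2 - 1)/(r^3 - r)
Ricci tensor (R_{ij} = R^k_{ikj}): R_{rr} = -4/(r^2 - 1)^2, R_{rθ} = 0, R_{θθ} = -4*r^2/(r^2 - 1)^2
Inverse metric: g^{rr} = (1 - r^2)^2/4, g^{θθ} = (1 - r^2)^2/(4*r^2)
R = g^{ij} R_{ij} = ((1 - r^2)^2/4)(-4/(r^2 - 1)^2) + ((1 - r^2)^2/(4*r^2))(-4*r^2/(r^2 - 1)^2) = -2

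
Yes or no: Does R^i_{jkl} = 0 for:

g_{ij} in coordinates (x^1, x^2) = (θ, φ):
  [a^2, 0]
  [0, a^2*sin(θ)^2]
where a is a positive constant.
Non-zero Christoffel symbols:
Γ^θ_{φ φ} = -sin(2*θ)/2
Γ^φ_{θ φ} = 1/tan(θ)
Ricci tensor: R_{θθ} = 1, R_{θφ} = 0, R_{φφ} = sin(θ)^2
The Ricci tensor is non-zero, so the Riemann tensor is non-zero: not flat.
No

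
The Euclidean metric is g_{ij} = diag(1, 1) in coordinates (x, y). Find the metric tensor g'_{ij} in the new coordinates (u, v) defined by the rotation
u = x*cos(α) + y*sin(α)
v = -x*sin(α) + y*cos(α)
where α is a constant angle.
Invert the transformation: x = u*cos(α) - v*sin(α), y = u*sin(α) + v*cos(α)
g'_{ij} = (∂x^k/∂x'^i)(∂x^l/∂x'^j) g_{kl}; with g_{kl} = δ_{kl} this is Σ_k (∂x^k/∂x'^i)(∂x^k/∂x'^j).
Jacobian: ∂x/∂u = cos(α), ∂x/∂v = -sin(α), ∂y/∂u = sin(α), ∂y/∂v = cos(α)
g'_{uu} = (cos(α))(cos(α)) + (sin(α))(sin(α)) = 1
g'_{uv} = (cos(α))(-sin(α)) + (sin(α))(cos(α)) = 0
g'_{vv} = (-sin(α))(-sin(α)) + (cos(α))(cos(α)) = 1
g'_{ij} = diag(1, 1)
The Euclidean metric is invariant under rotations.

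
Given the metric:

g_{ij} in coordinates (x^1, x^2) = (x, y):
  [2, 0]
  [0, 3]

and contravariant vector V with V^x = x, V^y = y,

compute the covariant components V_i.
V_i = g_{ij} V^j:
V_x = (2)(x) + (0)(y) = 2*x
V_y = (0)(x) + (3)(y) = 3*y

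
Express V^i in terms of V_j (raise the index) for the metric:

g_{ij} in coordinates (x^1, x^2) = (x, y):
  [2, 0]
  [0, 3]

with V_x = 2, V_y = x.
Inverse metric (diagonal): g^{xx} = 1/2, g^{yy} = 1/3
V^i = g^{ij} V_j:
V^x = (1/2)(2) + (0)(x) = 1
V^y = (0)(2) + (1/3)(x) = x/3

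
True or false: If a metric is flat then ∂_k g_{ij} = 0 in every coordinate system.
Flatness means R^i_{jkl} = 0; the components can still vary, e.g. the flat plane in polar coordinates has g_{θθ} = r^2.
False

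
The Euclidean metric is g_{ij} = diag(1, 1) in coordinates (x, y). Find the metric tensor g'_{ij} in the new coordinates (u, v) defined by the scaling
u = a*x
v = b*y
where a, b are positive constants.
Invert the transformation: x = u/a, y = v/b
g'_{ij} = (∂x^k/∂x'^i)(∂x^l/∂x'^j) g_{kl}; with g_{kl} = δ_{kl} this is Σ_k (∂x^k/∂x'^i)(∂x^k/∂x'^j).
Jacobian: ∂x/∂u = 1/a, ∂x/∂v = 0, ∂y/∂u = 0, ∂y/∂v = 1/b
g'_{uu} = (1/a)(1/a) + (0)(0) = 1/a^2
g'_{uv} = (1/a)(0) + (0)(1/b) = 0
g'_{vv} = (0)(0) + (1/b)(1/b) = 1/b^2
g'_{ij} = diag(1/a^2, 1/b^2)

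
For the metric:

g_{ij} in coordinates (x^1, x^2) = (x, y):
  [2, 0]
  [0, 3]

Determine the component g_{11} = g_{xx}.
With x^1 = x, x^2 = y, g_{11} = g_{xx} is the row-1, column-1 entry of the matrix.
g_{11} = 2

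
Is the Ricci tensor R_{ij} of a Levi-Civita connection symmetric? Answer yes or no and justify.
R_{ij} = R^k_{ikj}; the pair symmetry R_{kilj} = R_{ljki} gives R_{ij} = R_{ji}.
Yes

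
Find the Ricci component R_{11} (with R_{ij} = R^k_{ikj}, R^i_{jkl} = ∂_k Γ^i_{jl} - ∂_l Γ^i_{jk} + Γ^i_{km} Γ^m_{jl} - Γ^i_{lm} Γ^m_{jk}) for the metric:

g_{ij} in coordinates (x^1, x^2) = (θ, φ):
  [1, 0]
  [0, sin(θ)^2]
Non-zero Christoffel symbols (Γ^k_{ij} = Γ^k_{ji}):
Γ^θ_{φ φ} = -sin(2*θ)/2
Γ^φ_{θ φ} = 1/tan(θ)
R^θ_{θ θ θ} = 0 (a repeated index in an antisymmetric pair)
R^φ_{θ φ θ} = ∂_φ Γ^φ_{θ θ} - ∂_θ Γ^φ_{θ φ} + Γ^φ_{φ m} Γ^m_{θ θ} - Γ^φ_{θ m} Γ^m_{θ φ}
  = (0) - (-1/sin(θ)^2) + (0) - (1/tan(θ)^2) = 1
R_{θθ} = R^θ_{θ θ θ} + R^φ_{θ φ θ} = (0) + (1) = 1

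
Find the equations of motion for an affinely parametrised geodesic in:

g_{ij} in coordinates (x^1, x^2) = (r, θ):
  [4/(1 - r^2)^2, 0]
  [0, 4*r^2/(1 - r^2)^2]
Geodesic equation: d^2x^k/dλ^2 + Γ^k_{ij} (dx^i/dλ)(dx^j/dλ) = 0.
Non-zero Christoffel symbols:
Γ^r_{r r} = 2*r/(1 - r^2)
Γ^r_{θ θ} = (r^3 + r)/(r^2 - 1)
Γ^θ_{r θ} = (-r^2 - 1)/(r^3 - r)
Substituting (the symmetric pair Γ^k_{ij}, Γ^k_{ji} combines into a factor 2):
d^2r/dλ^2 + (2*r/(1 - r^2)) (dr/dλ)^2 + ((r^3 + r)/(r^2 - 1)) (dθ/dλ)^2 = 0
d^2θ/dλ^2 + ((-2*r^2 - 2)/(r^3 - r)) (dr/dλ)(dθ/dλ) = 0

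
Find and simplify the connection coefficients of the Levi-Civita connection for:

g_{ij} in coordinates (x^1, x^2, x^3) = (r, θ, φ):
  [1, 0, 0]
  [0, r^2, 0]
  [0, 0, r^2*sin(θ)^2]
Using Γ^k_{ij} = (1/2) g^{km} (∂_i g_{mj} + ∂_j g_{mi} - ∂_m g_{ij}); the metric is diagonal, so only the m = k term contributes.
Non-zero symbols (using the symmetry Γ^k_{ij} = Γ^k_{ji}):
Γ^r_{θ θ} = (1/2) g^{rr} (∂_θ g_{rθ} + ∂_θ g_{rθ} - ∂_r g_{θθ}) = (1/2)(1)((0) + (0) - (2*r)) = -r
Γ^r_{φ φ} = (1/2) g^{rr} (∂_φ g_{rφ} + ∂_φ g_{rφ} - ∂_r g_{φφ}) = (1/2)(1)((0) + (0) - (2*r*sin(θ)^2)) = -r*sin(θ)^2
Γ^θ_{r θ} = (1/2) g^{θθ} (∂_r g_{θθ} + ∂_θ g_{θr} - ∂_θ g_{rθ}) = (1/2)(1/r^2)((2*r) + (0) - (0)) = 1/r
Γ^θ_{φ φ} = (1/2) g^{θθ} (∂_φ g_{θφ} + ∂_φ g_{θφ} - ∂_θ g_{φφ}) = (1/2)(1/r^2)((0) + (0) - (r^2*sin(2*θ))) = -sin(2*θ)/2
Γ^φ_{r φ} = (1/2) g^{φφ} (∂_r g_{φφ} + ∂_φ g_{φr} - ∂_φ g_{rφ}) = (1/2)(1/(r^2*sin(θ)^2))((2*r*sin(θ)^2) + (0) - (0)) = 1/r
Γ^φ_{θ φ} = (1/2) g^{φφ} (∂_θ g_{φφ} + ∂_φ g_{φθ} - ∂_φ g_{θφ}) = (1/2)(1/(r^2*sin(θ)^2))((r^2*sin(2*θ)) + (0) - (0)) = 1/tan(θ)
All other Christoffel symbols are zero.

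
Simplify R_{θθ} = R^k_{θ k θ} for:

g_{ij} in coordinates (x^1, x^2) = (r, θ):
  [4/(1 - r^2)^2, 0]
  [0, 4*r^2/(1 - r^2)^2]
Non-zero Christoffel symbols (Γ^k_{ij} = Γ^k_{ji}):
Γ^r_{r r} = 2*r/(1 - r^2)
Γ^r_{θ θ} = (r^3 + r)/(r^2 - 1)
Γ^θ_{r θ} = (-r^2 - 1)/(r^3 - r)
R^r_{θ r θ} = ∂_r Γ^r_{θ θ} - ∂_θ Γ^r_{θ r} + Γ^r_{r m} Γ^m_{θ θ} - Γ^r_{θ m} Γ^m_{θ r}
  = ((r^4 - 4*r^2 - 1)/(r^2 - 1)^2) - (0) + (-2*r^2*(r^2 + 1)/(r^2 - 1)^2) - (-(r^2 + 1)^2/(r^2 - 1)^2) = -4*r^2/(r^2 - 1)^2
R^θ_{θ θ θ} = 0 (a repeated index in an antisymmetric pair)
R_{θθ} = R^r_{θ r θ} + R^θ_{θ θ θ} = (-4*r^2/(r^2 - 1)^2) + (0) = -4*r^2/(r^2 - 1)^2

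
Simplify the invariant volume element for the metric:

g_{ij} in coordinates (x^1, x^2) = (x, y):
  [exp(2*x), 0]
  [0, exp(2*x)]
det(g) = exp(4*x)
√|det(g)| = exp(2*x)
Volume element: dV = exp(2*x) dx dy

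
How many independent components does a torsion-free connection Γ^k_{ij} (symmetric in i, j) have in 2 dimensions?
Γ^k_{ij} has n choices for the upper index and n(n+1)/2 independent symmetric lower index pairs.
Total = 2 × 2×3/2 = 2 × 3 = 6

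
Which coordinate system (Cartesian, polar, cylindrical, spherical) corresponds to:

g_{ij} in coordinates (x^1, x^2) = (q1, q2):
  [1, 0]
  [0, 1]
All components are constant and the metric is the identity, i.e. orthonormal rectilinear coordinates.
Cartesian (2D) coordinates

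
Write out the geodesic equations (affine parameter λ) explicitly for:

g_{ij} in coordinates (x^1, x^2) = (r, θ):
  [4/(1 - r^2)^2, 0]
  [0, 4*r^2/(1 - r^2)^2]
Geodesic equation: d^2x^k/dλ^2 + Γ^k_{ij} (dx^i/dλ)(dx^j/dλ) = 0.
Non-zero Christoffel symbols:
Γ^r_{r r} = 2*r/(1 - r^2)
Γ^r_{θ θ} = (r^3 + r)/(r^2 - 1)
Γ^θ_{r θ} = (-r^2 - 1)/(r^3 - r)
Substituting (the symmetric pair Γ^k_{ij}, Γ^k_{ji} combines into a factor 2):
d^2r/dλ^2 + (2*r/(1 - r^2)) (dr/dλ)^2 + ((r^3 + r)/(r^2 - 1)) (dθ/dλ)^2 = 0
d^2θ/dλ^2 + ((-2*r^2 - 2)/(r^3 - r)) (dr/dλ)(dθ/dλ) = 0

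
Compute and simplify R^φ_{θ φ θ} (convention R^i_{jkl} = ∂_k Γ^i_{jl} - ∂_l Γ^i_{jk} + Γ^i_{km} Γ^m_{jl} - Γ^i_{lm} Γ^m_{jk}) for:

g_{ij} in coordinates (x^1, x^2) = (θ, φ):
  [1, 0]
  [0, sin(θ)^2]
Non-zero Christoffel symbols (Γ^k_{ij} = Γ^k_{ji}):
Γ^θ_{φ φ} = -sin(2*θ)/2
Γ^φ_{θ φ} = 1/tan(θ)
R^φ_{θ φ θ} = ∂_φ Γ^φ_{θ θ} - ∂_θ Γ^φ_{θ φ} + Γ^φ_{φ m} Γ^m_{θ θ} - Γ^φ_{θ m} Γ^m_{θ φ}
  = (0) - (-1/sin(θ)^2) + (0) - (1/tan(θ)^2) = 1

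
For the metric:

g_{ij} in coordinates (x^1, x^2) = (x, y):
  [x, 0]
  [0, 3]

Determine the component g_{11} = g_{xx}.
With x^1 = x, x^2 = y, g_{11} = g_{xx} is the row-1, column-1 entry of the matrix.
g_{11} = x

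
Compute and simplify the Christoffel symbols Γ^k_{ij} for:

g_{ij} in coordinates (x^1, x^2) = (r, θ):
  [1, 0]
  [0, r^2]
Using Γ^k_{ij} = (1/2) g^{km} (∂_i g_{mj} + ∂_j g_{mi} - ∂_m g_{ij}); the metric is diagonal, so only the m = k term contributes.
Non-zero symbols (using the symmetry Γ^k_{ij} = Γ^k_{ji}):
Γ^r_{θ θ} = (1/2) g^{rr} (∂_θ g_{rθ} + ∂_θ g_{rθ} - ∂_r g_{θθ}) = (1/2)(1)((0) + (0) - (2*r)) = -r
Γ^θ_{r θ} = (1/2) g^{θθ} (∂_r g_{θθ} + ∂_θ g_{θr} - ∂_θ g_{rθ}) = (1/2)(1/r^2)((2*r) + (0) - (0)) = 1/r
All other Christoffel symbols are zero.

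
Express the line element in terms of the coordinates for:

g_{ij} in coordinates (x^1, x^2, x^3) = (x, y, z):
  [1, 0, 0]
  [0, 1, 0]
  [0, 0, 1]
ds^2 = g_{ij} dx^i dx^j; only the non-zero components contribute.
ds^2 = dx^2 + dy^2 + dz^2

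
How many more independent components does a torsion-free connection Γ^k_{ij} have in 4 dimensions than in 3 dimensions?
Independent components in n dimensions: n × n(n+1)/2 = n^2(n+1)/2.
4D: 4 × 10 = 40
3D: 3 × 6 = 18
Difference = 40 - 18 = 22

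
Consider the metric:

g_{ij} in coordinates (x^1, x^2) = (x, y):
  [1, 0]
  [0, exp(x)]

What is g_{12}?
With x^1 = x, x^2 = y, g_{12} = g_{xy} is the row-1, column-2 entry of the matrix.
g_{12} = 0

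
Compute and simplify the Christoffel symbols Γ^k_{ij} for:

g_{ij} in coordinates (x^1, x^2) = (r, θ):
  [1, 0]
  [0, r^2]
Using Γ^k_{ij} = (1/2) g^{km} (∂_i g_{mj} + ∂_j g_{mi} - ∂_m g_{ij}); the metric is diagonal, so only the m = k term contributes.
Non-zero symbols (using the symmetry Γ^k_{ij} = Γ^k_{ji}):
Γ^r_{θ θ} = (1/2) g^{rr} (∂_θ g_{rθ} + ∂_θ g_{rθ} - ∂_r g_{θθ}) = (1/2)(1)((0) + (0) - (2*r)) = -r
Γ^θ_{r θ} = (1/2) g^{θθ} (∂_r g_{θθ} + ∂_θ g_{θr} - ∂_θ g_{rθ}) = (1/2)(1/r^2)((2*r) + (0) - (0)) = 1/r
All other Christoffel symbols are zero.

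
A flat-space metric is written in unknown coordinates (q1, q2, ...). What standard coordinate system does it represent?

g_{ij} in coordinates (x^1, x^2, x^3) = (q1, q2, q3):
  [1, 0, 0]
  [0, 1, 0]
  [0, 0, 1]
All components are constant and the metric is the identity, i.e. orthonormal rectilinear coordinates.
Cartesian (3D) coordinates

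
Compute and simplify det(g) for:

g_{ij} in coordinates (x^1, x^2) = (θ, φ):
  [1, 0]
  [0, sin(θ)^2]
For a 2×2 metric: det(g) = g_{11}·g_{22} - g_{12}·g_{21}
= (1)·(sin(θ)^2) - (0)·(0)
= sin(θ)^2 - 0
det(g) = sin(θ)^2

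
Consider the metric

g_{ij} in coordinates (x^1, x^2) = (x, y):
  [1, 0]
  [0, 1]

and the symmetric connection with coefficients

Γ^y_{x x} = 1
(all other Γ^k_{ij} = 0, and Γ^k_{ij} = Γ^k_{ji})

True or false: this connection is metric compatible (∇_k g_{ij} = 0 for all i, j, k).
Using ∇_k g_{ij} = ∂_k g_{ij} - Γ^m_{ki} g_{mj} - Γ^m_{kj} g_{im}:
∇_x g_{xy} = (0) - (1) - (0) = -1 ≠ 0
So the connection is not metric compatible (it is not the Levi-Civita connection).
False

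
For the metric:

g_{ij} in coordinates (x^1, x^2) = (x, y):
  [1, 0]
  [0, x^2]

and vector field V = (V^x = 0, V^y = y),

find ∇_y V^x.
Non-zero Christoffel symbols:
Γ^x_{y y} = -x
Γ^y_{x y} = 1/x
∇_y V^x = ∂_y V^x + Γ^x_{y j} V^j
  = (0) + (0)(0) + (-x)(y)
  = -x*y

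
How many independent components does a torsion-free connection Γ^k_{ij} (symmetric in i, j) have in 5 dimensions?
Γ^k_{ij} has n choices for the upper index and n(n+1)/2 independent symmetric lower index pairs.
Total = 5 × 5×6/2 = 5 × 15 = 75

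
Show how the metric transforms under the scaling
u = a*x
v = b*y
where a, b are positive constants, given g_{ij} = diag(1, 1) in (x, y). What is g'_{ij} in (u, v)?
Invert the transformation: x = u/a, y = v/b
g'_{ij} = (∂x^k/∂x'^i)(∂x^l/∂x'^j) g_{kl}; with g_{kl} = δ_{kl} this is Σ_k (∂x^k/∂x'^i)(∂x^k/∂x'^j).
Jacobian: ∂x/∂u = 1/a, ∂x/∂v = 0, ∂y/∂u = 0, ∂y/∂v = 1/b
g'_{uu} = (1/a)(1/a) + (0)(0) = 1/a^2
g'_{uv} = (1/a)(0) + (0)(1/b) = 0
g'_{vv} = (0)(0) + (1/b)(1/b) = 1/b^2
g'_{ij} = diag(1/a^2, 1/b^2)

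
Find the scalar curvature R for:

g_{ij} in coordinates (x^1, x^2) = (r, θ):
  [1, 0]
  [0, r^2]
Non-zero Christoffel symbols (Γ^k_{ij} = Γ^k_{ji}):
Γ^r_{θ θ} = -r
Γ^θ_{r θ} = 1/r
Ricci tensor (R_{ij} = R^k_{ikj}): R_{rr} = 0, R_{rθ} = 0, R_{θθ} = 0
Inverse metric: g^{rr} = 1, g^{θθ} = 1/r^2
R = g^{ij} R_{ij} = (1)(0) + (1/r^2)(0) = 0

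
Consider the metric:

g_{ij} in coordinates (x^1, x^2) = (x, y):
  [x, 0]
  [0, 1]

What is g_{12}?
With x^1 = x, x^2 = y, g_{12} = g_{xy} is the row-1, column-2 entry of the matrix.
g_{12} = 0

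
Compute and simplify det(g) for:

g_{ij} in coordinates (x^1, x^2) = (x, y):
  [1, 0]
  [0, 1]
For a 2×2 metric: det(g) = g_{11}·g_{22} - g_{12}·g_{21}
= (1)·(1) - (0)·(0)
= 1 - 0
det(g) = 1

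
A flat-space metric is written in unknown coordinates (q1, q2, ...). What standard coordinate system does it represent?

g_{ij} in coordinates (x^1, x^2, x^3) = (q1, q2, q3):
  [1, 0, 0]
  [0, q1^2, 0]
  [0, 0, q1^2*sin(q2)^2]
The line element ds^2 = dq1^2 + q1^2 dq2^2 + q1^2 sin(q2)^2 dq3^2 is dr^2 + r^2 dθ^2 + r^2 sin(θ)^2 dφ^2 with q1 = r, q2 = θ, q3 = φ.
spherical coordinates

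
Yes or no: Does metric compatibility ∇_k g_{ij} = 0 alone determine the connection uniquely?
One also needs vanishing torsion; metric compatibility plus torsion-freeness singles out the Levi-Civita connection.
No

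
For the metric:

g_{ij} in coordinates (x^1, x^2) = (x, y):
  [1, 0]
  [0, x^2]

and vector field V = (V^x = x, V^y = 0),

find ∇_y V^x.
Non-zero Christoffel symbols:
Γ^x_{y y} = -x
Γ^y_{x y} = 1/x
∇_y V^x = ∂_y V^x + Γ^x_{y j} V^j
  = (0) + (0)(x) + (-x)(0)
  = 0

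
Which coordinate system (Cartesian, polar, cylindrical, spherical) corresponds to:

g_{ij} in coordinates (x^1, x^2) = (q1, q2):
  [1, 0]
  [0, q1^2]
The line element ds^2 = dq1^2 + q1^2 dq2^2 is dr^2 + r^2 dθ^2 with q1 = r, q2 = θ.
polar coordinates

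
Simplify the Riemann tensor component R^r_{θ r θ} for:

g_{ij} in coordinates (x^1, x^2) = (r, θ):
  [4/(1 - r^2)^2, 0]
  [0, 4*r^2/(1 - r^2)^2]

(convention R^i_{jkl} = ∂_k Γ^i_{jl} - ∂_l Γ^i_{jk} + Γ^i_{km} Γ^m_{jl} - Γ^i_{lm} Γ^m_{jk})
Non-zero Christoffel symbols (Γ^k_{ij} = Γ^k_{ji}):
Γ^r_{r r} = 2*r/(1 - r^2)
Γ^r_{θ θ} = (r^3 + r)/(r^2 - 1)
Γ^θ_{r θ} = (-r^2 - 1)/(r^3 - r)
R^r_{θ r θ} = ∂_r Γ^r_{θ θ} - ∂_θ Γ^r_{θ r} + Γ^r_{r m} Γ^m_{θ θ} - Γ^r_{θ m} Γ^m_{θ r}
  = ((r^4 - 4*r^2 - 1)/(r^2 - 1)^2) - (0) + (-2*r^2*(r^2 + 1)/(r^2 - 1)^2) - (-(r^2 + 1)^2/(r^2 - 1)^2) = -4*r^2/(r^2 - 1)^2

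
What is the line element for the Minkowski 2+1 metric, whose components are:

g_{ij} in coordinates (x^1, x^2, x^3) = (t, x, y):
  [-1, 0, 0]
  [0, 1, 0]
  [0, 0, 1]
ds^2 = g_{ij} dx^i dx^j; only the non-zero components contribute.
ds^2 = -dt^2 + dx^2 + dy^2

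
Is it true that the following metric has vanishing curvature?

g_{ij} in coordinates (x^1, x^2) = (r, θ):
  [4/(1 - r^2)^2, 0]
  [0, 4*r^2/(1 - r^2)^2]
Non-zero Christoffel symbols:
Γ^r_{r r} = 2*r/(1 - r^2)
Γ^r_{θ θ} = (r^3 + r)/(r^2 - 1)
Γ^θ_{r θ} = (-r^2 - 1)/(r^3 - r)
Ricci tensor: R_{rr} = -4/(r^2 - 1)^2, R_{rθ} = 0, R_{θθ} = -4*r^2/(r^2 - 1)^2
The Ricci tensor is non-zero, so the Riemann tensor is non-zero: not flat.
No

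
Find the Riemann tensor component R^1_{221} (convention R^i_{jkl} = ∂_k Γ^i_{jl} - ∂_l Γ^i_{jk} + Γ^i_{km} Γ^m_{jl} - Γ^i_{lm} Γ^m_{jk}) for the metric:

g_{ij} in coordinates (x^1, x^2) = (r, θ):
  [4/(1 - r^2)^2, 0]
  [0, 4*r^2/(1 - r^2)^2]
Non-zero Christoffel symbols (Γ^k_{ij} = Γ^k_{ji}):
Γ^r_{r r} = 2*r/(1 - r^2)
Γ^r_{θ θ} = (r^3 + r)/(r^2 - 1)
Γ^θ_{r θ} = (-r^2 - 1)/(r^3 - r)
R^r_{θ θ r} = ∂_θ Γ^r_{θ r} - ∂_r Γ^r_{θ θ} + Γ^r_{θ m} Γ^m_{θ r} - Γ^r_{r m} Γ^m_{θ θ}
  = (0) - ((r^4 - 4*r^2 - 1)/(r^2 - 1)^2) + (-(r^2 + 1)^2/(r^2 - 1)^2) - (-2*r^2*(r^2 + 1)/(r^2 - 1)^2) = 4*r^2/(r^2 - 1)^2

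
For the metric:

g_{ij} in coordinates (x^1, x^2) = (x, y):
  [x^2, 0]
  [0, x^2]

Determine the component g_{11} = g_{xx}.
With x^1 = x, x^2 = y, g_{11} = g_{xx} is the row-1, column-1 entry of the matrix.
g_{11} = x^2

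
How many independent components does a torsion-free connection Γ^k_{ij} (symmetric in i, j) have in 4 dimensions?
Γ^k_{ij} has n choices for the upper index and n(n+1)/2 independent symmetric lower index pairs.
Total = 4 × 4×5/2 = 4 × 10 = 40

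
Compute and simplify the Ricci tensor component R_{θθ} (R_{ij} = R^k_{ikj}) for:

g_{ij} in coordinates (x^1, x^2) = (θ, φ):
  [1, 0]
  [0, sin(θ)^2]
Non-zero Christoffel symbols (Γ^k_{ij} = Γ^k_{ji}):
Γ^θ_{φ φ} = -sin(2*θ)/2
Γ^φ_{θ φ} = 1/tan(θ)
R^θ_{θ θ θ} = 0 (a repeated index in an antisymmetric pair)
R^φ_{θ φ θ} = ∂_φ Γ^φ_{θ θ} - ∂_θ Γ^φ_{θ φ} + Γ^φ_{φ m} Γ^m_{θ θ} - Γ^φ_{θ m} Γ^m_{θ φ}
  = (0) - (-1/sin(θ)^2) + (0) - (1/tan(θ)^2) = 1
R_{θθ} = R^θ_{θ θ θ} + R^φ_{θ φ θ} = (0) + (1) = 1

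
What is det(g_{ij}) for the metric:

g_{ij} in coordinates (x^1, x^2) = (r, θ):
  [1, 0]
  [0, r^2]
For a 2×2 metric: det(g) = g_{11}·g_{22} - g_{12}·g_{21}
= (1)·(r^2) - (0)·(0)
= r^2 - 0
det(g) = r^2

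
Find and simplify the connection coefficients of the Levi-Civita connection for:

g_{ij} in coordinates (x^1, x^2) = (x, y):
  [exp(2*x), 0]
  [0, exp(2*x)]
Using Γ^k_{ij} = (1/2) g^{km} (∂_i g_{mj} + ∂_j g_{mi} - ∂_m g_{ij}); the metric is diagonal, so only the m = k term contributes.
Non-zero symbols (using the symmetry Γ^k_{ij} = Γ^k_{ji}):
Γ^x_{x x} = (1/2) g^{xx} (∂_x g_{xx} + ∂_x g_{xx} - ∂_x g_{xx}) = (1/2)(exp(-2*x))((2*exp(2*x)) + (2*exp(2*x)) - (2*exp(2*x))) = 1
Γ^x_{y y} = (1/2) g^{xx} (∂_y g_{xy} + ∂_y g_{xy} - ∂_x g_{yy}) = (1/2)(exp(-2*x))((0) + (0) - (2*exp(2*x))) = -1
Γ^y_{x y} = (1/2) g^{yy} (∂_x g_{yy} + ∂_y g_{yx} - ∂_y g_{xy}) = (1/2)(exp(-2*x))((2*exp(2*x)) + (0) - (0)) = 1
All other Christoffel symbols are zero.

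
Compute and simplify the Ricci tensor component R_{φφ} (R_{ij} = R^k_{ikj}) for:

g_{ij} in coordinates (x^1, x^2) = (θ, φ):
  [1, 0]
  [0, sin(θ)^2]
Non-zero Christoffel symbols (Γ^k_{ij} = Γ^k_{ji}):
Γ^θ_{φ φ} = -sin(2*θ)/2
Γ^φ_{θ φ} = 1/tan(θ)
R^θ_{φ θ φ} = ∂_θ Γ^θ_{φ φ} - ∂_φ Γ^θ_{φ θ} + Γ^θ_{θ m} Γ^m_{φ φ} - Γ^θ_{φ m} Γ^m_{φ θ}
  = (-cos(2*θ)) - (0) + (0) - (-cos(θ)^2) = sin(θ)^2
R^φ_{φ φ φ} = 0 (a repeated index in an antisymmetric pair)
R_{φφ} = R^θ_{φ θ φ} + R^φ_{φ φ φ} = (sin(θ)^2) + (0) = sin(θ)^2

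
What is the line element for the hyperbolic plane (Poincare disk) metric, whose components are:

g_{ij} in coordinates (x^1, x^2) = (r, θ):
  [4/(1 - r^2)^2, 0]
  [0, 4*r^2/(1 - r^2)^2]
ds^2 = g_{ij} dx^i dx^j; only the non-zero components contribute.
ds^2 = (4/(1 - r^2)^2) dr^2 + (4*r^2/(1 - r^2)^2) dθ^2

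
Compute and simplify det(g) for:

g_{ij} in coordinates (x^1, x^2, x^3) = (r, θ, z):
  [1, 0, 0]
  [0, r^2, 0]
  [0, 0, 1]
Diagonal metric: det(g) = g_{11}·g_{22}·g_{33}
= (1)·(r^2)·(1)
det(g) = r^2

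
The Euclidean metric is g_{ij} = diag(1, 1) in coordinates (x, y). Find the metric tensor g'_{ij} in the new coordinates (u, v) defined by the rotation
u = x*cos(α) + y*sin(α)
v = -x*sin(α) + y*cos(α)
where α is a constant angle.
Invert the transformation: x = u*cos(α) - v*sin(α), y = u*sin(α) + v*cos(α)
g'_{ij} = (∂x^k/∂x'^i)(∂x^l/∂x'^j) g_{kl}; with g_{kl} = δ_{kl} this is Σ_k (∂x^k/∂x'^i)(∂x^k/∂x'^j).
Jacobian: ∂x/∂u = cos(α), ∂x/∂v = -sin(α), ∂y/∂u = sin(α), ∂y/∂v = cos(α)
g'_{uu} = (cos(α))(cos(α)) + (sin(α))(sin(α)) = 1
g'_{uv} = (cos(α))(-sin(α)) + (sin(α))(cos(α)) = 0
g'_{vv} = (-sin(α))(-sin(α)) + (cos(α))(cos(α)) = 1
g'_{ij} = diag(1, 1)
The Euclidean metric is invariant under rotations.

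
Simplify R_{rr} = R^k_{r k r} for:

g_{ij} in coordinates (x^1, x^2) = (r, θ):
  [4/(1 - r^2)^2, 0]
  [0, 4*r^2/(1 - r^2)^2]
Non-zero Christoffel symbols (Γ^k_{ij} = Γ^k_{ji}):
Γ^r_{r r} = 2*r/(1 - r^2)
Γ^r_{θ θ} = (r^3 + r)/(r^2 - 1)
Γ^θ_{r θ} = (-r^2 - 1)/(r^3 - r)
R^r_{r r r} = 0 (a repeated index in an antisymmetric pair)
R^θ_{r θ r} = ∂_θ Γ^θ_{r r} - ∂_r Γ^θ_{r θ} + Γ^θ_{θ m} Γ^m_{r r} - Γ^θ_{r m} Γ^m_{r θ}
  = (0) - ((r^4 + 4*r^2 - 1)/(r^3 - r)^2) + (2*(r^2 + 1)/(r^2 - 1)^2) - ((r^2 + 1)^2/(r^3 - r)^2) = -4/(r^2 - 1)^2
R_{rr} = R^r_{r r r} + R^θ_{r θ r} = (0) + (-4/(r^2 - 1)^2) = -4/(r^2 - 1)^2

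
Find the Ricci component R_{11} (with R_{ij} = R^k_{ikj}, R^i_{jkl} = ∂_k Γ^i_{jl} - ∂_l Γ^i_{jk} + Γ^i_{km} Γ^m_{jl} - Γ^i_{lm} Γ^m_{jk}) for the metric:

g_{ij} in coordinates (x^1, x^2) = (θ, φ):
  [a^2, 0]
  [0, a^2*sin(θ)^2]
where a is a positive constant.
Non-zero Christoffel symbols (Γ^k_{ij} = Γ^k_{ji}):
Γ^θ_{φ φ} = -sin(2*θ)/2
Γ^φ_{θ φ} = 1/tan(θ)
R^θ_{θ θ θ} = 0 (a repeated index in an antisymmetric pair)
R^φ_{θ φ θ} = ∂_φ Γ^φ_{θ θ} - ∂_θ Γ^φ_{θ φ} + Γ^φ_{φ m} Γ^m_{θ θ} - Γ^φ_{θ m} Γ^m_{θ φ}
  = (0) - (-1/sin(θ)^2) + (0) - (1/tan(θ)^2) = 1
R_{θθ} = R^θ_{θ θ θ} + R^φ_{θ φ θ} = (0) + (1) = 1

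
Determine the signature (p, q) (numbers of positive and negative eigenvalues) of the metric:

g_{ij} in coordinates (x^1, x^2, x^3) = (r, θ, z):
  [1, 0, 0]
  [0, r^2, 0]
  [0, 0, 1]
The metric is diagonal, so its eigenvalues are the diagonal entries: 1, r^2, 1 (at a generic point, where coordinate-dependent entries are positive).
3 positive, 0 negative.
(3, 0) - Riemannian (positive definite)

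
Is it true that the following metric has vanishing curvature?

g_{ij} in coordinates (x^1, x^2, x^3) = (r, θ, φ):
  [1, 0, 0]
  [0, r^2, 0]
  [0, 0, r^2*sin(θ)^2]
Non-zero Christoffel symbols:
Γ^r_{θ θ} = -r
Γ^r_{φ φ} = -r*sin(θ)^2
Γ^θ_{r θ} = 1/r
Γ^θ_{φ φ} = -sin(2*θ)/2
Γ^φ_{r φ} = 1/r
Γ^φ_{θ φ} = 1/tan(θ)
Ricci tensor: R_{rr} = 0, R_{rθ} = 0, R_{rφ} = 0, R_{θθ} = 0, R_{θφ} = 0, R_{φφ} = 0
All R_{ij} vanish; in 3 dimensions the Riemann tensor is fully determined by the Ricci tensor, so R^i_{jkl} = 0: the metric is flat (curvilinear coordinates on flat space).
Yes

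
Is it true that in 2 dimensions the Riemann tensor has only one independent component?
The number of independent components is n^2(n^2-1)/12 = 4·3/12 = 1 for n = 2 (e.g. R_{1212}).
Yes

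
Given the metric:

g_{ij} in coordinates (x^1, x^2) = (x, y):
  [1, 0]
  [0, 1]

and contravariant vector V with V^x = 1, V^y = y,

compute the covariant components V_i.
V_i = g_{ij} V^j:
V_x = (1)(1) + (0)(y) = 1
V_y = (0)(1) + (1)(y) = y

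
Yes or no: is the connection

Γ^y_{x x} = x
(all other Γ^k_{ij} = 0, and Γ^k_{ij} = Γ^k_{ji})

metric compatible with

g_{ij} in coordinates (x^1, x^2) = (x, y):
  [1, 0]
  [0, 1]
Using ∇_k g_{ij} = ∂_k g_{ij} - Γ^m_{ki} g_{mj} - Γ^m_{kj} g_{im}:
∇_x g_{xy} = (0) - (x) - (0) = -x ≠ 0
So the connection is not metric compatible (it is not the Levi-Civita connection).
No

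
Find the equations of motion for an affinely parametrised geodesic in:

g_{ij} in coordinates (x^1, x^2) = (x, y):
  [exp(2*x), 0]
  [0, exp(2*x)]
Geodesic equation: d^2x^k/dλ^2 + Γ^k_{ij} (dx^i/dλ)(dx^j/dλ) = 0.
Non-zero Christoffel symbols:
Γ^x_{x x} = 1
Γ^x_{y y} = -1
Γ^y_{x y} = 1
Substituting (the symmetric pair Γ^k_{ij}, Γ^k_{ji} combines into a factor 2):
d^2x/dλ^2 + (dx/dλ)^2 - (dy/dλ)^2 = 0
d^2y/dλ^2 + 2 (dx/dλ)(dy/dλ) = 0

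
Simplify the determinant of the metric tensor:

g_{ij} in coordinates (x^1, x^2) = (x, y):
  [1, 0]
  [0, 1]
For a 2×2 metric: det(g) = g_{11}·g_{22} - g_{12}·g_{21}
= (1)·(1) - (0)·(0)
= 1 - 0
det(g) = 1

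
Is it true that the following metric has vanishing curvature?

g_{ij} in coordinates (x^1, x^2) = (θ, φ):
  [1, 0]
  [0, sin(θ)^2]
Non-zero Christoffel symbols:
Γ^θ_{φ φ} = -sin(2*θ)/2
Γ^φ_{θ φ} = 1/tan(θ)
Ricci tensor: R_{θθ} = 1, R_{θφ} = 0, R_{φφ} = sin(θ)^2
The Ricci tensor is non-zero, so the Riemann tensor is non-zero: not flat.
No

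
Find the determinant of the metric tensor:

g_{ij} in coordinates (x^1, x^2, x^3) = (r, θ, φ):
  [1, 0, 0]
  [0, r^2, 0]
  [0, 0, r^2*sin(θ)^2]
Diagonal metric: det(g) = g_{11}·g_{22}·g_{33}
= (1)·(r^2)·(r^2*sin(θ)^2)
det(g) = r^4*sin(θ)^2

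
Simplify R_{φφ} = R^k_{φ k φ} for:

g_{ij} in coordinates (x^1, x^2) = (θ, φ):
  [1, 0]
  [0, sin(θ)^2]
Non-zero Christoffel symbols (Γ^k_{ij} = Γ^k_{ji}):
Γ^θ_{φ φ} = -sin(2*θ)/2
Γ^φ_{θ φ} = 1/tan(θ)
R^θ_{φ θ φ} = ∂_θ Γ^θ_{φ φ} - ∂_φ Γ^θ_{φ θ} + Γ^θ_{θ m} Γ^m_{φ φ} - Γ^θ_{φ m} Γ^m_{φ θ}
  = (-cos(2*θ)) - (0) + (0) - (-cos(θ)^2) = sin(θ)^2
R^φ_{φ φ φ} = 0 (a repeated index in an antisymmetric pair)
R_{φφ} = R^θ_{φ θ φ} + R^φ_{φ φ φ} = (sin(θ)^2) + (0) = sin(θ)^2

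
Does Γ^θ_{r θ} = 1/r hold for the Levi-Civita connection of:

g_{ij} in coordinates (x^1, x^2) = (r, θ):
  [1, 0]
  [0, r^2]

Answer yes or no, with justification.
Γ^θ_{r θ} = (1/2) g^{θθ} (∂_r g_{θθ} + ∂_θ g_{θr} - ∂_θ g_{rθ}) = (1/2)(1/r^2)((2*r) + (0) - (0)) = 1/r
This equals the proposed value 1/r.
Yes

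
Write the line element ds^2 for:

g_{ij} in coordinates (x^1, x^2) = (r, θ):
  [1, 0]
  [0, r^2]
ds^2 = g_{ij} dx^i dx^j; only the non-zero components contribute.
ds^2 = dr^2 + r^2 dθ^2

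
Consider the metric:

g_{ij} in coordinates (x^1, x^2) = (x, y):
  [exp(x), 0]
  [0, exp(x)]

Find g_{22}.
With x^1 = x, x^2 = y, g_{22} = g_{yy} is the row-2, column-2 entry of the matrix.
g_{22} = exp(x)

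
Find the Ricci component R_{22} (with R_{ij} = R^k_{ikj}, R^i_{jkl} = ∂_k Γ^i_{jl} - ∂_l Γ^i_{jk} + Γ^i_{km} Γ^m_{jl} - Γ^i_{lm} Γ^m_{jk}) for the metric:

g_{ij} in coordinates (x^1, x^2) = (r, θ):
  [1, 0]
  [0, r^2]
Non-zero Christoffel symbols (Γ^k_{ij} = Γ^k_{ji}):
Γ^r_{θ θ} = -r
Γ^θ_{r θ} = 1/r
R^r_{θ r θ} = ∂_r Γ^r_{θ θ} - ∂_θ Γ^r_{θ r} + Γ^r_{r m} Γ^m_{θ θ} - Γ^r_{θ m} Γ^m_{θ r}
  = (-1) - (0) + (0) - (-1) = 0
R^θ_{θ θ θ} = 0 (a repeated index in an antisymmetric pair)
R_{θθ} = R^r_{θ r θ} + R^θ_{θ θ θ} = (0) + (0) = 0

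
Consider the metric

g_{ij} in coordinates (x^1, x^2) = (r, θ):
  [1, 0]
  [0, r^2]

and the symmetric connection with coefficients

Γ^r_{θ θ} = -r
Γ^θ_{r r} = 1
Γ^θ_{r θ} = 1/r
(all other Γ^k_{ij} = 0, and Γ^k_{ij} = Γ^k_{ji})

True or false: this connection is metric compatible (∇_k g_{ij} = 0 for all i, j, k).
Using ∇_k g_{ij} = ∂_k g_{ij} - Γ^m_{ki} g_{mj} - Γ^m_{kj} g_{im}:
∇_r g_{rθ} = (0) - (r^2) - (0) = -r^2 ≠ 0
So the connection is not metric compatible (it is not the Levi-Civita connection).
False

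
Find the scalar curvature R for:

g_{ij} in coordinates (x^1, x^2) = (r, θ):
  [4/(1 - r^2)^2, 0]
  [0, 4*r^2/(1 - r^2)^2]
Non-zero Christoffel symbols (Γ^k_{ij} = Γ^k_{ji}):
Γ^r_{r r} = 2*r/(1 - r^2)
Γ^r_{θ θ} = (r^3 + r)/(r^2 - 1)
Γ^θ_{r θ} = (-r^2 - 1)/(r^3 - r)
Ricci tensor (R_{ij} = R^k_{ikj}): R_{rr} = -4/(r^2 - 1)^2, R_{rθ} = 0, R_{θθ} = -4*r^2/(r^2 - 1)^2
Inverse metric: g^{rr} = (1 - r^2)^2/4, g^{θθ} = (1 - r^2)^2/(4*r^2)
R = g^{ij} R_{ij} = ((1 - r^2)^2/4)(-4/(r^2 - 1)^2) + ((1 - r^2)^2/(4*r^2))(-4*r^2/(r^2 - 1)^2) = -2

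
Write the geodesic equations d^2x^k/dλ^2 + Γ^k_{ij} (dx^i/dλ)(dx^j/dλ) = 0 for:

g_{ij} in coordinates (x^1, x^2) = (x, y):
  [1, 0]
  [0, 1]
Geodesic equation: d^2x^k/dλ^2 + Γ^k_{ij} (dx^i/dλ)(dx^j/dλ) = 0.
All Christoffel symbols vanish, so the geodesics are straight lines:
d^2x/dλ^2 = 0
d^2y/dλ^2 = 0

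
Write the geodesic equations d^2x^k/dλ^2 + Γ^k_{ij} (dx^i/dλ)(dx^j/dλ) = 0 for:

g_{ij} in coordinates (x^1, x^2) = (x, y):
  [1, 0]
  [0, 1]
Geodesic equation: d^2x^k/dλ^2 + Γ^k_{ij} (dx^i/dλ)(dx^j/dλ) = 0.
All Christoffel symbols vanish, so the geodesics are straight lines:
d^2x/dλ^2 = 0
d^2y/dλ^2 = 0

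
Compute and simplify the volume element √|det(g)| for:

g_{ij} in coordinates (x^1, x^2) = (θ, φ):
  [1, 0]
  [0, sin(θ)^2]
det(g) = sin(θ)^2
√|det(g)| = sin(θ) (taking 0 < θ < π so that |sin(θ)| = sin(θ))
Volume element: dV = sin(θ) dθ dφ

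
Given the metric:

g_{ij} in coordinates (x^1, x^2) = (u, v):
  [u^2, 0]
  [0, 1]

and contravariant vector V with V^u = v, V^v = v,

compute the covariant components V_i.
V_i = g_{ij} V^j:
V_u = (u^2)(v) + (0)(v) = u^2*v
V_v = (0)(v) + (1)(v) = v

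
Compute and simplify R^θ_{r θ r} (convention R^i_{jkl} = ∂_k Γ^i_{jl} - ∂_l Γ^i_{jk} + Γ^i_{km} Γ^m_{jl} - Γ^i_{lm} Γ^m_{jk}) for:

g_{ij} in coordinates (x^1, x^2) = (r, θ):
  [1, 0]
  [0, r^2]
Non-zero Christoffel symbols (Γ^k_{ij} = Γ^k_{ji}):
Γ^r_{θ θ} = -r
Γ^θ_{r θ} = 1/r
R^θ_{r θ r} = ∂_θ Γ^θ_{r r} - ∂_r Γ^θ_{r θ} + Γ^θ_{θ m} Γ^m_{r r} - Γ^θ_{r m} Γ^m_{r θ}
  = (0) - (-1/r^2) + (0) - (1/r^2) = 0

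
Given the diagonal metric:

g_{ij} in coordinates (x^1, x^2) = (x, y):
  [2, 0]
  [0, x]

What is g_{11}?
With x^1 = x, x^2 = y, g_{11} = g_{xx} is the row-1, column-1 entry of the matrix.
g_{11} = 2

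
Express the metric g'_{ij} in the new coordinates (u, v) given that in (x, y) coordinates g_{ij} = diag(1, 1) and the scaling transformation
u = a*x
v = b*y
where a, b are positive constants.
Invert the transformation: x = u/a, y = v/b
g'_{ij} = (∂x^k/∂x'^i)(∂x^l/∂x'^j) g_{kl}; with g_{kl} = δ_{kl} this is Σ_k (∂x^k/∂x'^i)(∂x^k/∂x'^j).
Jacobian: ∂x/∂u = 1/a, ∂x/∂v = 0, ∂y/∂u = 0, ∂y/∂v = 1/b
g'_{uu} = (1/a)(1/a) + (0)(0) = 1/a^2
g'_{uv} = (1/a)(0) + (0)(1/b) = 0
g'_{vv} = (0)(0) + (1/b)(1/b) = 1/b^2
g'_{ij} = diag(1/a^2, 1/b^2)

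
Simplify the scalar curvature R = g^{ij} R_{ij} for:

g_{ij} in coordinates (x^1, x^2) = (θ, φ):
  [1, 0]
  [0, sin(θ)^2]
Non-zero Christoffel symbols (Γ^k_{ij} = Γ^k_{ji}):
Γ^θ_{φ φ} = -sin(2*θ)/2
Γ^φ_{θ φ} = 1/tan(θ)
Ricci tensor (R_{ij} = R^k_{ikj}): R_{θθ} = 1, R_{θφ} = 0, R_{φφ} = sin(θ)^2
Inverse metric: g^{θθ} = 1, g^{φφ} = 1/sin(θ)^2
R = g^{ij} R_{ij} = (1)(1) + (1/sin(θ)^2)(sin(θ)^2) = 2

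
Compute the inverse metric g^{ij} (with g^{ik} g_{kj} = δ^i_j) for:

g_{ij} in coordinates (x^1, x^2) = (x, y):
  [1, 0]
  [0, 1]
The metric is diagonal, so g^{ij} is diagonal with entries 1/g_{ii}: diag(1, 1).
g^{ij}:
  [1, 0]
  [0, 1]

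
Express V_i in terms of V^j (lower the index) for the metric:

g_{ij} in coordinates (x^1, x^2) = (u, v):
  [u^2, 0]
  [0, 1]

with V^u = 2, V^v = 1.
V_i = g_{ij} V^j:
V_u = (u^2)(2) + (0)(1) = 2*u^2
V_v = (0)(2) + (1)(1) = 1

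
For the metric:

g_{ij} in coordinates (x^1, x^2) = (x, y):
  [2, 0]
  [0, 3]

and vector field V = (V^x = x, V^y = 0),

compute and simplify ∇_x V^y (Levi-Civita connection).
All Christoffel symbols are zero.
∇_x V^y = ∂_x V^y + Γ^y_{x j} V^j
  = (0) + (0)(x) + (0)(0)
  = 0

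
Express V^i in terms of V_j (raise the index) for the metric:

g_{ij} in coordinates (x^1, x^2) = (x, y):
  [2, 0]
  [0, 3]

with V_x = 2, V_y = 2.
Inverse metric (diagonal): g^{xx} = 1/2, g^{yy} = 1/3
V^i = g^{ij} V_j:
V^x = (1/2)(2) + (0)(2) = 1
V^y = (0)(2) + (1/3)(2) = 2/3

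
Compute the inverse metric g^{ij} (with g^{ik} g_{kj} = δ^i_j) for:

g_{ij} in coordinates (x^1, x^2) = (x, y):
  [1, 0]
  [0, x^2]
The metric is diagonal, so g^{ij} is diagonal with entries 1/g_{ii}: diag(1, 1/(x^2)).
g^{ij}:
  [1, 0]
  [0, 1/x^2]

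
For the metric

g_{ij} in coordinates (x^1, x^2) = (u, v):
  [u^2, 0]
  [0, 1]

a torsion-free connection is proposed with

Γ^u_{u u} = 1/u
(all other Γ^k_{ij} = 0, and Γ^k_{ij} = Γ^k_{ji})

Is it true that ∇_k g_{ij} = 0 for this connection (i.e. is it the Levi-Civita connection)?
Using ∇_k g_{ij} = ∂_k g_{ij} - Γ^m_{ki} g_{mj} - Γ^m_{kj} g_{im}:
e.g. ∇_u g_{uu} = (2*u) - (u) - (u) = 0
Every component ∇_k g_{ij} vanishes: the connection is metric compatible.
Yes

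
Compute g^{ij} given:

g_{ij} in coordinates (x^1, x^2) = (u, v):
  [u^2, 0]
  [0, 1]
The metric is diagonal, so g^{ij} is diagonal with entries 1/g_{ii}: diag(1/(u^2), 1).
g^{ij}:
  [1/u^2, 0]
  [0, 1]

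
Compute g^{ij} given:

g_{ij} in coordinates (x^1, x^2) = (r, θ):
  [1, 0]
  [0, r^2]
The metric is diagonal, so g^{ij} is diagonal with entries 1/g_{ii}: diag(1, 1/(r^2)).
g^{ij}:
  [1, 0]
  [0, 1/r^2]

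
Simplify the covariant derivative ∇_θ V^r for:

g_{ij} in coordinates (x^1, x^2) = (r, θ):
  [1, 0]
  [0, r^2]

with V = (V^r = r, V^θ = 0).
Non-zero Christoffel symbols:
Γ^r_{θ θ} = -r
Γ^θ_{r θ} = 1/r
∇_θ V^r = ∂_θ V^r + Γ^r_{θ j} V^j
  = (0) + (0)(r) + (-r)(0)
  = 0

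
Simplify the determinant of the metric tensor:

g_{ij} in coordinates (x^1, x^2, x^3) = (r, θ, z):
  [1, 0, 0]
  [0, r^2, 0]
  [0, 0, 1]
Diagonal metric: det(g) = g_{11}·g_{22}·g_{33}
= (1)·(r^2)·(1)
det(g) = r^2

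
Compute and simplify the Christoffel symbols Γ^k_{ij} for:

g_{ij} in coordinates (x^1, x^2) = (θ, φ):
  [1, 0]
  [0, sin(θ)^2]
Using Γ^k_{ij} = (1/2) g^{km} (∂_i g_{mj} + ∂_j g_{mi} - ∂_m g_{ij}); the metric is diagonal, so only the m = k term contributes.
Non-zero symbols (using the symmetry Γ^k_{ij} = Γ^k_{ji}):
Γ^θ_{φ φ} = (1/2) g^{θθ} (∂_φ g_{θφ} + ∂_φ g_{θφ} - ∂_θ g_{φφ}) = (1/2)(1)((0) + (0) - (sin(2*θ))) = -sin(2*θ)/2
Γ^φ_{θ φ} = (1/2) g^{φφ} (∂_θ g_{φφ} + ∂_φ g_{φθ} - ∂_φ g_{θφ}) = (1/2)(1/sin(θ)^2)((sin(2*θ)) + (0) - (0)) = 1/tan(θ)
All other Christoffel symbols are zero.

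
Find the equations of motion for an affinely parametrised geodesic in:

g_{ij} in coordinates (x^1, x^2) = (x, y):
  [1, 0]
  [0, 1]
Geodesic equation: d^2x^k/dλ^2 + Γ^k_{ij} (dx^i/dλ)(dx^j/dλ) = 0.
All Christoffel symbols vanish, so the geodesics are straight lines:
d^2x/dλ^2 = 0
d^2y/dλ^2 = 0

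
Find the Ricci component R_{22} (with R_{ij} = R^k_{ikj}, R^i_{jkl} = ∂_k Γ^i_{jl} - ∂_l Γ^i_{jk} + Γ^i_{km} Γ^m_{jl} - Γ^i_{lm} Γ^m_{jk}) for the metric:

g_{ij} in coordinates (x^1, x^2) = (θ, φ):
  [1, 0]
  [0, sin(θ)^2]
Non-zero Christoffel symbols (Γ^k_{ij} = Γ^k_{ji}):
Γ^θ_{φ φ} = -sin(2*θ)/2
Γ^φ_{θ φ} = 1/tan(θ)
R^θ_{φ θ φ} = ∂_θ Γ^θ_{φ φ} - ∂_φ Γ^θ_{φ θ} + Γ^θ_{θ m} Γ^m_{φ φ} - Γ^θ_{φ m} Γ^m_{φ θ}
  = (-cos(2*θ)) - (0) + (0) - (-cos(θ)^2) = sin(θ)^2
R^φ_{φ φ φ} = 0 (a repeated index in an antisymmetric pair)
R_{φφ} = R^θ_{φ θ φ} + R^φ_{φ φ φ} = (sin(θ)^2) + (0) = sin(θ)^2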